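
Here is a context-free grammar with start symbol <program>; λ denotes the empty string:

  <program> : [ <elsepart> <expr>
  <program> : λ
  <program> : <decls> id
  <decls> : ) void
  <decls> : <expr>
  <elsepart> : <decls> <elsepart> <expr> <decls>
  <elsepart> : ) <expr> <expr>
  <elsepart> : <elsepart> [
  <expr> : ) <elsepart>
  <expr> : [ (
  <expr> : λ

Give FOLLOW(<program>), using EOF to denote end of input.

<program> is the start symbol, so EOF ∈ FOLLOW(<program>).
Union: FOLLOW(<program>) = { EOF }.

{ EOF }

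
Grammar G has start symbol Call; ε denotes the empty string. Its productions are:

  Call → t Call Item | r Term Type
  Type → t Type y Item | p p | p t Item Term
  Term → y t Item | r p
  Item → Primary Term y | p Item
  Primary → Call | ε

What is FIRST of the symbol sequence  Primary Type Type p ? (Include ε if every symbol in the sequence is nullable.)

Add FIRST(Primary)\{ε} = { r, t }; Primary is nullable, continue.
Add FIRST(Type) = { p, t }; Type is not nullable, stop.

{ p, r, t }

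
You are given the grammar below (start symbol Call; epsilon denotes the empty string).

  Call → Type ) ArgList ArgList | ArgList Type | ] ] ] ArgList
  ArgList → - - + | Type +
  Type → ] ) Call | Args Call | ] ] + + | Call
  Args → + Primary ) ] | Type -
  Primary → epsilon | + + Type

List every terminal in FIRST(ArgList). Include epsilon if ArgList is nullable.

{ +, -, ] }

ArgList → - - + contributes {-}.
From ArgList → Type +: add FIRST(Type) = { +, -, ] }.
Union: FIRST(ArgList) = { +, -, ] }.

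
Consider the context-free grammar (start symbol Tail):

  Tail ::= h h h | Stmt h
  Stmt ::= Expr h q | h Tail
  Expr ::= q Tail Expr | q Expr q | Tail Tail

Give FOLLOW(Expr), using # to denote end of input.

{ h, q }

In Stmt ::= Expr h q: add FIRST(h q) = { h }.
In Expr ::= q Tail Expr: Expr is at the end, add FOLLOW(Expr) = { h, q }.
In Expr ::= q Expr q: add FIRST(q) = { q }.
Union: FOLLOW(Expr) = { h, q }.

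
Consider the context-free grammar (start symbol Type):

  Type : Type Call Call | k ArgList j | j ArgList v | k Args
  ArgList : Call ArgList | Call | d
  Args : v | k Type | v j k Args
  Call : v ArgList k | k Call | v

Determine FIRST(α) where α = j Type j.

{ j }

j is a terminal; add {j} and stop.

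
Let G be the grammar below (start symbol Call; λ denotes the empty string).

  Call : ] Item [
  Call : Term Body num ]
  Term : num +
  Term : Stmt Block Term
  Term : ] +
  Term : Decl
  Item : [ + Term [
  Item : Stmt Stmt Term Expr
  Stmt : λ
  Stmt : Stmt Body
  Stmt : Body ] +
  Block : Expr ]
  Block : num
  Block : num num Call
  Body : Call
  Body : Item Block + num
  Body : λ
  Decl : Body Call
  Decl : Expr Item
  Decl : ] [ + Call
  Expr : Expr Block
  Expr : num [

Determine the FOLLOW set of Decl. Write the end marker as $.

{ [, ], num }

In Term : Decl: Decl is at the end, add FOLLOW(Term) = { [, ], num }.
Union: FOLLOW(Decl) = { [, ], num }.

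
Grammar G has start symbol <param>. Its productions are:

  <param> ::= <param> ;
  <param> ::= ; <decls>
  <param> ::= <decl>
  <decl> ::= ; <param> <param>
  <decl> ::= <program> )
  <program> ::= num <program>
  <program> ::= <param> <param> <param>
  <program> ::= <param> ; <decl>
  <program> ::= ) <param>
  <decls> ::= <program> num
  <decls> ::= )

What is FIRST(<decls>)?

From <decls> ::= <program> num: add FIRST(<program>) = { ), ;, num }.
<decls> ::= ) contributes {)}.
Union: FIRST(<decls>) = { ), ;, num }.

{ ), ;, num }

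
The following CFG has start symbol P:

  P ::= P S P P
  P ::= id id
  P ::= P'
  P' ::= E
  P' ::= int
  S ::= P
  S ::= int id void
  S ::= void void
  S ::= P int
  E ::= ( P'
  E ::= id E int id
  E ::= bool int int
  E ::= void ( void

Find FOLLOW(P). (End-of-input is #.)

P is the start symbol, so # ∈ FOLLOW(P).
In P ::= P S P P: add FIRST(S P P) = { (, bool, id, int, void }.
In P ::= P S P P: add FIRST(P) = { (, bool, id, int, void }.
In P ::= P S P P: P is at the end, add FOLLOW(P) = { #, (, bool, id, int, void }.
In S ::= P: P is at the end, add FOLLOW(S) = { (, bool, id, int, void }.
In S ::= P int: add FIRST(int) = { int }.
Union: FOLLOW(P) = { #, (, bool, id, int, void }.

{ #, (, bool, id, int, void }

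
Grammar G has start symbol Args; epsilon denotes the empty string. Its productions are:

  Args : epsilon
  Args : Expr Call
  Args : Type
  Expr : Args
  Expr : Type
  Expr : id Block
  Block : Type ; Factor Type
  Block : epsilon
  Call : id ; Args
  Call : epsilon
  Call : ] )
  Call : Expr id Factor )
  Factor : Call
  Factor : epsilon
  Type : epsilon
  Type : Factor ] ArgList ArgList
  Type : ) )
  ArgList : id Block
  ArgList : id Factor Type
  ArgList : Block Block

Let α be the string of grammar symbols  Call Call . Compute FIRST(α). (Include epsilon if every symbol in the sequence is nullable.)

{ ), ], id, epsilon }

Add FIRST(Call)\{epsilon} = { ), ], id }; Call is nullable, continue.
Add FIRST(Call)\{epsilon} = { ), ], id }; Call is nullable, continue.
Every symbol is nullable, so include epsilon.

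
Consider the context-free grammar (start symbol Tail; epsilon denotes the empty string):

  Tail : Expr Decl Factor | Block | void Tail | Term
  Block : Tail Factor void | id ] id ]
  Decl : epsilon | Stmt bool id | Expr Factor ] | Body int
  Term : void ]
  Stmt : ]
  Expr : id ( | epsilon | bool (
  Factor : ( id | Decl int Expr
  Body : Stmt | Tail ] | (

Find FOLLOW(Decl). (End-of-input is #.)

{ (, ], bool, id, int, void }

In Tail : Expr Decl Factor: add FIRST(Factor) = { (, ], bool, id, int, void }.
In Factor : Decl int Expr: add FIRST(int Expr) = { int }.
Union: FOLLOW(Decl) = { (, ], bool, id, int, void }.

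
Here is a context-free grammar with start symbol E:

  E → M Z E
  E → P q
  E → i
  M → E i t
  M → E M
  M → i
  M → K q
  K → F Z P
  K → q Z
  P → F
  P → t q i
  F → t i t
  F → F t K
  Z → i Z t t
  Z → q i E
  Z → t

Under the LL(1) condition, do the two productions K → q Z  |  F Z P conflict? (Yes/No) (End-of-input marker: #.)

No

FIRST(q Z) = { q } and FIRST(F Z P) = { t }.
The FIRST sets are disjoint and neither alternative is nullable — no conflict.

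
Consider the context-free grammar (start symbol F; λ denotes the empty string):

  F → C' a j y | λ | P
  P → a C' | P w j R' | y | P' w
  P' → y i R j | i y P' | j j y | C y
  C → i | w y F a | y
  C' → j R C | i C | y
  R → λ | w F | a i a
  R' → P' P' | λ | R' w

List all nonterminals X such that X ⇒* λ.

Directly nullable (have an λ-production): F, R, R'.
No other nonterminal has a production whose RHS symbols are all nullable.

{ F, R, R' }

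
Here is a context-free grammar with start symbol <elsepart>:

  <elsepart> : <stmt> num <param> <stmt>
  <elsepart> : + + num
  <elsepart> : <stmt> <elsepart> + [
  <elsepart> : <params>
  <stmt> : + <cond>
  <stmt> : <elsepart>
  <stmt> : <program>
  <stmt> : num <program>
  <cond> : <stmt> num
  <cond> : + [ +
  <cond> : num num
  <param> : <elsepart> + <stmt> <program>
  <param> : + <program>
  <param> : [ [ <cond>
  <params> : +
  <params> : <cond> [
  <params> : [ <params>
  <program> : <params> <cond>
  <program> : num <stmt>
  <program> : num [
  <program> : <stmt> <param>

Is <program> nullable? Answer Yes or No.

No nonterminal in this grammar is nullable.
No production of <program> has an RHS whose symbols are all nullable, so <program> is not nullable.

No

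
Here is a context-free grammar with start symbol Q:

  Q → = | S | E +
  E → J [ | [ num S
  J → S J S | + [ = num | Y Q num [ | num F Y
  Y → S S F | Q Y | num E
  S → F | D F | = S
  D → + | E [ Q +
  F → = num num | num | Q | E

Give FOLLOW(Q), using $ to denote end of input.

Q is the start symbol, so $ ∈ FOLLOW(Q).
In J → Y Q num [: add FIRST(num [) = { num }.
In Y → Q Y: add FIRST(Y) = { +, =, [, num }.
In D → E [ Q +: add FIRST(+) = { + }.
In F → Q: Q is at the end, add FOLLOW(F) = { $, +, =, [, num }.
Union: FOLLOW(Q) = { $, +, =, [, num }.

{ $, +, =, [, num }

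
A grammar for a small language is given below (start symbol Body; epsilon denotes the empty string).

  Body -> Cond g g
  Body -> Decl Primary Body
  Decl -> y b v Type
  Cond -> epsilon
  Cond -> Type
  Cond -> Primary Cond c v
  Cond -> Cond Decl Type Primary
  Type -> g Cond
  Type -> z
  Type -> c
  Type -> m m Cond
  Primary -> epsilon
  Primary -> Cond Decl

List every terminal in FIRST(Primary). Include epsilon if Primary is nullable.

Primary -> epsilon contributes epsilon.
From Primary -> Cond Decl: Cond nullable, take FIRST(Cond) ∪ FIRST(Decl) = { c, g, m, y, z }.
Union: FIRST(Primary) = { c, g, m, y, z, epsilon }.

{ c, g, m, y, z, epsilon }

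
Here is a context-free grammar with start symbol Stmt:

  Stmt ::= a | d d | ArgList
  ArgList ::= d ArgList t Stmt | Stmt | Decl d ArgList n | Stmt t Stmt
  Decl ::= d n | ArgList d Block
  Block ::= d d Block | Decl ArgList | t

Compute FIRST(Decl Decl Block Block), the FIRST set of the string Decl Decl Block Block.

{ a, d }

Add FIRST(Decl) = { a, d }; Decl is not nullable, stop.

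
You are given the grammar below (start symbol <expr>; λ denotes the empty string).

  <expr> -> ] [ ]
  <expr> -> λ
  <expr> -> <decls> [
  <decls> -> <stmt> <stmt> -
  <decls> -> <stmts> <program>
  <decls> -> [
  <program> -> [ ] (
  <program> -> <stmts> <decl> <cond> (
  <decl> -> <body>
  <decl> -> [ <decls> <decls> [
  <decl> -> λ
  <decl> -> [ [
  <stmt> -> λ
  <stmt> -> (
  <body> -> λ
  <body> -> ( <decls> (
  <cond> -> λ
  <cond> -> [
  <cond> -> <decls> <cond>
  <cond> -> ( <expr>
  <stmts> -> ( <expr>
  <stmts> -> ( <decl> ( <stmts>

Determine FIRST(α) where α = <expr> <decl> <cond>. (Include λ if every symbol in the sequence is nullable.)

Add FIRST(<expr>)\{λ} = { (, -, [, ] }; <expr> is nullable, continue.
Add FIRST(<decl>)\{λ} = { (, [ }; <decl> is nullable, continue.
Add FIRST(<cond>)\{λ} = { (, -, [ }; <cond> is nullable, continue.
Every symbol is nullable, so include λ.

{ (, -, [, ], λ }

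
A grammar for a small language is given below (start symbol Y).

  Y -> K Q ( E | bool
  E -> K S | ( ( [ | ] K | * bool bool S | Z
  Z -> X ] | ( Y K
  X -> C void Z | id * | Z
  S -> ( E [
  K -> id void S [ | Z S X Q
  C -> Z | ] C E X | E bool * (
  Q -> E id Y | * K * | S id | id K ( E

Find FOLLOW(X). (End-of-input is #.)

In Z -> X ]: add FIRST(]) = { ] }.
In K -> Z S X Q: add FIRST(Q) = { (, *, ], id }.
In C -> ] C E X: X is at the end, add FOLLOW(C) = { (, *, ], id, void }.
Union: FOLLOW(X) = { (, *, ], id, void }.

{ (, *, ], id, void }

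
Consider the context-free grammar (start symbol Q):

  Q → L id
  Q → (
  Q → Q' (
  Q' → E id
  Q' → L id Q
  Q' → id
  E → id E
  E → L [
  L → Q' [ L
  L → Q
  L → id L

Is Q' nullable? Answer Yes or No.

No

No nonterminal in this grammar is nullable.
No production of Q' has an RHS whose symbols are all nullable, so Q' is not nullable.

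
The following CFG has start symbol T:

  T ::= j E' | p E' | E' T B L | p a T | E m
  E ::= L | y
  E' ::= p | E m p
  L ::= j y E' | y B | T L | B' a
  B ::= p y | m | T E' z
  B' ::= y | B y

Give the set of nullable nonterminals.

No nonterminal has an empty production or an RHS whose symbols are all nullable.

{ } (none)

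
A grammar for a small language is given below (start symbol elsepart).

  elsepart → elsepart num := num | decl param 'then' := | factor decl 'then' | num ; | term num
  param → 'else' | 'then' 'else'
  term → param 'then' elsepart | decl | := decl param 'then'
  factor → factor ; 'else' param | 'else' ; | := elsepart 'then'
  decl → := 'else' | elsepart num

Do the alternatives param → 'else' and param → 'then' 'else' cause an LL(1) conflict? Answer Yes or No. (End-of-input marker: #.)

No

FIRST('else') = { 'else' } and FIRST('then' 'else') = { 'then' }.
The FIRST sets are disjoint and neither alternative is nullable — no conflict.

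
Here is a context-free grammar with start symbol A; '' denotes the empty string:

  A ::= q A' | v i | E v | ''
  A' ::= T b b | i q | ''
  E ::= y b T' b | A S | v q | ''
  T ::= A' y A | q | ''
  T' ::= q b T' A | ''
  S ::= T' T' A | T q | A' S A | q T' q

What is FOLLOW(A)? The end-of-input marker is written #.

A is the start symbol, so # ∈ FOLLOW(A).
In E ::= A S: add FIRST(S)\{''} = { b, i, q, v, y }.
  Since S is nullable, also add FOLLOW(E) = { v }.
In T ::= A' y A: A is at the end, add FOLLOW(T) = { b, q }.
In T' ::= q b T' A: A is at the end, add FOLLOW(T') = { b, i, q, v, y }.
In S ::= T' T' A: A is at the end, add FOLLOW(S) = { b, i, q, v, y }.
In S ::= A' S A: A is at the end, add FOLLOW(S) = { b, i, q, v, y }.
Union: FOLLOW(A) = { #, b, i, q, v, y }.

{ #, b, i, q, v, y }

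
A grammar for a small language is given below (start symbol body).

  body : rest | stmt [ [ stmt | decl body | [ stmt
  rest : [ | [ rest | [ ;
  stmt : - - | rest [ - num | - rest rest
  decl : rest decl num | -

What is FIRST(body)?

From body : rest: add FIRST(rest) = { [ }.
From body : stmt [ [ stmt: add FIRST(stmt) = { -, [ }.
From body : decl body: add FIRST(decl) = { -, [ }.
body : [ stmt contributes {[}.
Union: FIRST(body) = { -, [ }.

{ -, [ }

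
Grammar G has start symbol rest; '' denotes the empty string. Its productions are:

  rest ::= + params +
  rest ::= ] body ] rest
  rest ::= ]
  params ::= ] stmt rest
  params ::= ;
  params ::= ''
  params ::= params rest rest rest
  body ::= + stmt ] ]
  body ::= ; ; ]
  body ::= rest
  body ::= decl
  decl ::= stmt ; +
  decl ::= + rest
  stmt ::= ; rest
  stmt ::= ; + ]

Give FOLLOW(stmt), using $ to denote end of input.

In params ::= ] stmt rest: add FIRST(rest) = { +, ] }.
In body ::= + stmt ] ]: add FIRST(] ]) = { ] }.
In decl ::= stmt ; +: add FIRST(; +) = { ; }.
Union: FOLLOW(stmt) = { +, ;, ] }.

{ +, ;, ] }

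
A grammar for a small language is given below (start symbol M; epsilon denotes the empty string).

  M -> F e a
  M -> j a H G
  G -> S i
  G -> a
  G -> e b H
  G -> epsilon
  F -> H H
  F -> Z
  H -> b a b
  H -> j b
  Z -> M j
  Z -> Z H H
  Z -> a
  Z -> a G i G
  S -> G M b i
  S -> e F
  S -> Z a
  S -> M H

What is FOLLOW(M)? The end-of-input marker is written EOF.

M is the start symbol, so EOF ∈ FOLLOW(M).
In Z -> M j: add FIRST(j) = { j }.
In S -> G M b i: add FIRST(b i) = { b }.
In S -> M H: add FIRST(H) = { b, j }.
Union: FOLLOW(M) = { EOF, b, j }.

{ EOF, b, j }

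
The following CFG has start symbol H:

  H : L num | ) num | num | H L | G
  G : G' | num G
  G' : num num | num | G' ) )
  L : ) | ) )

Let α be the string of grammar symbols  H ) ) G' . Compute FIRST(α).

{ ), num }

Add FIRST(H) = { ), num }; H is not nullable, stop.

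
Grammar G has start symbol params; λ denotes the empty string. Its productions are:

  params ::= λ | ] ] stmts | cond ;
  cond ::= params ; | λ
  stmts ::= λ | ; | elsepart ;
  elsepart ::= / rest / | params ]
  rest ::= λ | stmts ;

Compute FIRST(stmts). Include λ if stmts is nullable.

stmts ::= λ contributes λ.
stmts ::= ; contributes {;}.
From stmts ::= elsepart ;: add FIRST(elsepart) = { /, ;, ] }.
Union: FIRST(stmts) = { /, ;, ], λ }.

{ /, ;, ], λ }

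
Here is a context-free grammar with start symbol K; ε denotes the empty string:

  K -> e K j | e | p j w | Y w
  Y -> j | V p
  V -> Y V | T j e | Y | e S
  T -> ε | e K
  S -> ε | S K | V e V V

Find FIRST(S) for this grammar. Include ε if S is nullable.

S -> ε contributes ε.
From S -> S K: S nullable, take FIRST(S) ∪ FIRST(K) = { e, j, p }.
From S -> V e V V: add FIRST(V) = { e, j }.
Union: FIRST(S) = { e, j, p, ε }.

{ e, j, p, ε }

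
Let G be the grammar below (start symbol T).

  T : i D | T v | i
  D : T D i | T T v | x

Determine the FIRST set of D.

From D : T D i: add FIRST(T) = { i }.
From D : T T v: add FIRST(T) = { i }.
D : x contributes {x}.
Union: FIRST(D) = { i, x }.

{ i, x }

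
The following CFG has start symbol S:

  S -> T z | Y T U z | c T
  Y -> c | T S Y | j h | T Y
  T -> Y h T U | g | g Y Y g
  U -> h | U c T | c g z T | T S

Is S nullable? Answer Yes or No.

No

No nonterminal in this grammar is nullable.
No production of S has an RHS whose symbols are all nullable, so S is not nullable.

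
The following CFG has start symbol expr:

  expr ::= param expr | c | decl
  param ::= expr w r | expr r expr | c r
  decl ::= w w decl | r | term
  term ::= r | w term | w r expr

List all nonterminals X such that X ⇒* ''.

No nonterminal has an empty production or an RHS whose symbols are all nullable.

{ } (none)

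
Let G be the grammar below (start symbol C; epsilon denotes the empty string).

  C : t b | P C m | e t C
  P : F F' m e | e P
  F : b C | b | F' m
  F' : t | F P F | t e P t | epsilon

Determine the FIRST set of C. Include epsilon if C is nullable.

{ b, e, m, t }

C : t b contributes {t}.
From C : P C m: add FIRST(P) = { b, e, m, t }.
C : e t C contributes {e}.
Union: FIRST(C) = { b, e, m, t }.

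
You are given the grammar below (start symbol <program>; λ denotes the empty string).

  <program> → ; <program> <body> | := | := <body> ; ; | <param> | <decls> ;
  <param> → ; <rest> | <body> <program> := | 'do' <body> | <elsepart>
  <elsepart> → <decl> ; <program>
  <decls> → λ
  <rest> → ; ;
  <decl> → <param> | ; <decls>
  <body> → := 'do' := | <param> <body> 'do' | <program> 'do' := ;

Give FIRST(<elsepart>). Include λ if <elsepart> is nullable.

From <elsepart> → <decl> ; <program>: add FIRST(<decl>) = { 'do', :=, ; }.
Union: FIRST(<elsepart>) = { 'do', :=, ; }.

{ 'do', :=, ; }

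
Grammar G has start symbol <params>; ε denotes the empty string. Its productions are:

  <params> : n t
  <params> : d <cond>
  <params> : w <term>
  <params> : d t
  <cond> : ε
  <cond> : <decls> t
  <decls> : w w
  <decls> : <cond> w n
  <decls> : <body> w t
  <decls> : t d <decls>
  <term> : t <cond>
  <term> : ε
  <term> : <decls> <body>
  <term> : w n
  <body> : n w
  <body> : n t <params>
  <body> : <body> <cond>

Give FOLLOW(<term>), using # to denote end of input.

{ #, n, t, w }

In <params> : w <term>: <term> is at the end, add FOLLOW(<params>) = { #, n, t, w }.
Union: FOLLOW(<term>) = { #, n, t, w }.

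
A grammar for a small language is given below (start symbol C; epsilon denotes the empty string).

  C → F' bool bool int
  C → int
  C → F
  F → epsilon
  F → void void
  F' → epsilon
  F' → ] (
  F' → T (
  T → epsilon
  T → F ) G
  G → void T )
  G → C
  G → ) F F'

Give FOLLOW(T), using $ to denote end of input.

In F' → T (: add FIRST(() = { ( }.
In G → void T ): add FIRST()) = { ) }.
Union: FOLLOW(T) = { (, ) }.

{ (, ) }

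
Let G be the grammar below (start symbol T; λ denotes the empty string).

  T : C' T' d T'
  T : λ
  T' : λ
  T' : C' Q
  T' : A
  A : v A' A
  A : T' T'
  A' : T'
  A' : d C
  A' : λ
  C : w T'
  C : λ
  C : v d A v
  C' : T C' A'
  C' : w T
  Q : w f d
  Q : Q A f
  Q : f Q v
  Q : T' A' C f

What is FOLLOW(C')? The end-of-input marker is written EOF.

In T : C' T' d T': add FIRST(T' d T') = { d, v, w }.
In T' : C' Q: add FIRST(Q) = { d, f, v, w }.
In C' : T C' A': add FIRST(A')\{λ} = { d, v, w }.
  Since A' is nullable, also add FOLLOW(C') = { d, f, v, w }.
Union: FOLLOW(C') = { d, f, v, w }.

{ d, f, v, w }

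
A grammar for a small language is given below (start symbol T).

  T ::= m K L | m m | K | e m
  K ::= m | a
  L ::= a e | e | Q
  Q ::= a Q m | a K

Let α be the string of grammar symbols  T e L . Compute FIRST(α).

{ a, e, m }

Add FIRST(T) = { a, e, m }; T is not nullable, stop.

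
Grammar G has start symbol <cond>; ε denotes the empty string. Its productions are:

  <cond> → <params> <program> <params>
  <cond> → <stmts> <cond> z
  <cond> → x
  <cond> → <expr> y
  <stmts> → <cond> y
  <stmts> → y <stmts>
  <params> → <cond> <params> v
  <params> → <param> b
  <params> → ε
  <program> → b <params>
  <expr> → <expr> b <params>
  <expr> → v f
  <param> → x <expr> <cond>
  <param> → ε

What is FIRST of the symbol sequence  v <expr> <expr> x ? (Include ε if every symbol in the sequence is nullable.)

v is a terminal; add {v} and stop.

{ v }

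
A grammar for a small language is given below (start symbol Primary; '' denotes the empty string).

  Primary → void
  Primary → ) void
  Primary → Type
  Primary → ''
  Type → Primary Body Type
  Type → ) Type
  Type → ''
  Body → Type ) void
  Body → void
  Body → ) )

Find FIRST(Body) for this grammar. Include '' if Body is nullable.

{ ), void }

From Body → Type ) void: Type nullable, take FIRST(Type) ∪ {)} = { ), void }.
Body → void contributes {void}.
Body → ) ) contributes {)}.
Union: FIRST(Body) = { ), void }.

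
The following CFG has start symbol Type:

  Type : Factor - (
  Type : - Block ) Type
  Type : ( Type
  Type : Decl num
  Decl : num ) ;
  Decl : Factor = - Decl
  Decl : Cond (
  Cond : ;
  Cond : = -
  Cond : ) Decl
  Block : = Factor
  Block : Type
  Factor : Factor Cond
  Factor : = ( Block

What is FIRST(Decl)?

Decl : num ) ; contributes {num}.
From Decl : Factor = - Decl: add FIRST(Factor) = { = }.
From Decl : Cond (: add FIRST(Cond) = { ), ;, = }.
Union: FIRST(Decl) = { ), ;, =, num }.

{ ), ;, =, num }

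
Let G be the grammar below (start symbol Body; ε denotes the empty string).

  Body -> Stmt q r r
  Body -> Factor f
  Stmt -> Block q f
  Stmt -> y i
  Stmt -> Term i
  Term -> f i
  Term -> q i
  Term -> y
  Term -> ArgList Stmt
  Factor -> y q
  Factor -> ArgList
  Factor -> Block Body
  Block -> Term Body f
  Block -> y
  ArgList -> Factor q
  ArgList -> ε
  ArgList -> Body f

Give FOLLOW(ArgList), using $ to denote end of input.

In Term -> ArgList Stmt: add FIRST(Stmt) = { f, q, y }.
In Factor -> ArgList: ArgList is at the end, add FOLLOW(Factor) = { f, q }.
Union: FOLLOW(ArgList) = { f, q, y }.

{ f, q, y }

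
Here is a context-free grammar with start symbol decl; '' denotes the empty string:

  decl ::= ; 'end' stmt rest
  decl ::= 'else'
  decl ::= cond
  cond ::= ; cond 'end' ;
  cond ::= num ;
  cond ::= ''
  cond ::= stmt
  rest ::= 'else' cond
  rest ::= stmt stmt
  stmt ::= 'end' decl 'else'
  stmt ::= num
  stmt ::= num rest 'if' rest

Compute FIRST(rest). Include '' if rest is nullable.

rest ::= 'else' cond contributes {'else'}.
From rest ::= stmt stmt: add FIRST(stmt) = { 'end', num }.
Union: FIRST(rest) = { 'else', 'end', num }.

{ 'else', 'end', num }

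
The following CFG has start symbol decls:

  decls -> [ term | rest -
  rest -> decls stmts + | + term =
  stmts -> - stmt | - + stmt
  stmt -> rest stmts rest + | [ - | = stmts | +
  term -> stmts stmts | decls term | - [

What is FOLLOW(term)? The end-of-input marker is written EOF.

In decls -> [ term: term is at the end, add FOLLOW(decls) = { EOF, +, -, [ }.
In rest -> + term =: add FIRST(=) = { = }.
In term -> decls term: term is at the end, add FOLLOW(term) = { EOF, +, -, =, [ }.
Union: FOLLOW(term) = { EOF, +, -, =, [ }.

{ EOF, +, -, =, [ }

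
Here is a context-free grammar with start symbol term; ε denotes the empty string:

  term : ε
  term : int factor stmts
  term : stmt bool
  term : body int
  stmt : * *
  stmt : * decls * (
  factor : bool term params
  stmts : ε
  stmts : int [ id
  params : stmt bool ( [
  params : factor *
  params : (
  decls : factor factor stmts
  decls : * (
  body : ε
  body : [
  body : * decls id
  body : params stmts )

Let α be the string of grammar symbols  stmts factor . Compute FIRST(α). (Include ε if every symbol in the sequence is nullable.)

{ bool, int }

Add FIRST(stmts)\{ε} = { int }; stmts is nullable, continue.
Add FIRST(factor) = { bool }; factor is not nullable, stop.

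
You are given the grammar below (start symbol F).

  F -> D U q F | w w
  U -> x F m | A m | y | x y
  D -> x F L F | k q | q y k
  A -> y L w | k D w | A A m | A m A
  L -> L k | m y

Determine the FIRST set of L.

{ m }

From L -> L k: add FIRST(L) = { m }.
L -> m y contributes {m}.
Union: FIRST(L) = { m }.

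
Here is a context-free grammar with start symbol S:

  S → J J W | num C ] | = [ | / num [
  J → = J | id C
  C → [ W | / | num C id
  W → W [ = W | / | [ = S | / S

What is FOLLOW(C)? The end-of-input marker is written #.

{ /, =, [, ], id }

In S → num C ]: add FIRST(]) = { ] }.
In J → id C: C is at the end, add FOLLOW(J) = { /, =, [, id }.
In C → num C id: add FIRST(id) = { id }.
Union: FOLLOW(C) = { /, =, [, ], id }.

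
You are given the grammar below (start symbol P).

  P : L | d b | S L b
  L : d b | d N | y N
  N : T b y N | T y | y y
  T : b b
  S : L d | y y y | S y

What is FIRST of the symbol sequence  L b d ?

Add FIRST(L) = { d, y }; L is not nullable, stop.

{ d, y }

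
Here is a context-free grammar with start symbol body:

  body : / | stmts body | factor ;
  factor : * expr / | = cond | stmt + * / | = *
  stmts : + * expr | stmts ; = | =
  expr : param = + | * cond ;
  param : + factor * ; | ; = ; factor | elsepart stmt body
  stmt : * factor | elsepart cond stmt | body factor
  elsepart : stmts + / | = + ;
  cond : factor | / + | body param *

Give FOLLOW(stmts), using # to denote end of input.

{ *, +, /, ;, = }

In body : stmts body: add FIRST(body) = { *, +, /, = }.
In stmts : stmts ; =: add FIRST(; =) = { ; }.
In elsepart : stmts + /: add FIRST(+ /) = { + }.
Union: FOLLOW(stmts) = { *, +, /, ;, = }.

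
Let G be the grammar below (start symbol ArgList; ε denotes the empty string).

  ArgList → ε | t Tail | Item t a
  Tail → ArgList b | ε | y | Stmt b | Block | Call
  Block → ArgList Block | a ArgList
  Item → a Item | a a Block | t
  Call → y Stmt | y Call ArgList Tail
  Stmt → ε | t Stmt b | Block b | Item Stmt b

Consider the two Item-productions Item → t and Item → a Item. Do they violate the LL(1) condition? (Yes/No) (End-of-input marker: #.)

No

FIRST(t) = { t } and FIRST(a Item) = { a }.
The FIRST sets are disjoint and neither alternative is nullable — no conflict.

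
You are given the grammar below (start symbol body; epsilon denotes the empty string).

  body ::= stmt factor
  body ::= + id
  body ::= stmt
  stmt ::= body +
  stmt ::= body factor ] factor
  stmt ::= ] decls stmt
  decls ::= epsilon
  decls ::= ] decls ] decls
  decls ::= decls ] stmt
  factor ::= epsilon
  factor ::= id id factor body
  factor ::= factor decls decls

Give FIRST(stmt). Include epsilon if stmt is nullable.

{ +, ] }

From stmt ::= body +: add FIRST(body) = { +, ] }.
From stmt ::= body factor ] factor: add FIRST(body) = { +, ] }.
stmt ::= ] decls stmt contributes {]}.
Union: FIRST(stmt) = { +, ] }.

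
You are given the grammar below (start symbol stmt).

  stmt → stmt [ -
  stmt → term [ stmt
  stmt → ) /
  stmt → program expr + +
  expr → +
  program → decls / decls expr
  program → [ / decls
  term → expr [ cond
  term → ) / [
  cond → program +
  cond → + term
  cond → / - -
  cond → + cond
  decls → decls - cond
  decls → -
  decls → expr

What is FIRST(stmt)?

From stmt → stmt [ -: add FIRST(stmt) = { ), +, -, [ }.
From stmt → term [ stmt: add FIRST(term) = { ), + }.
stmt → ) / contributes {)}.
From stmt → program expr + +: add FIRST(program) = { +, -, [ }.
Union: FIRST(stmt) = { ), +, -, [ }.

{ ), +, -, [ }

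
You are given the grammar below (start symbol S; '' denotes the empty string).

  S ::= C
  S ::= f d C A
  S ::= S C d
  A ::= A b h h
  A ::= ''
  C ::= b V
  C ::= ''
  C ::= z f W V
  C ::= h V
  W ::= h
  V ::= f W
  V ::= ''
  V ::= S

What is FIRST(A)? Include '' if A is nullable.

{ b, '' }

From A ::= A b h h: A nullable, take FIRST(A) ∪ {b} = { b }.
A ::= '' contributes ''.
Union: FIRST(A) = { b, '' }.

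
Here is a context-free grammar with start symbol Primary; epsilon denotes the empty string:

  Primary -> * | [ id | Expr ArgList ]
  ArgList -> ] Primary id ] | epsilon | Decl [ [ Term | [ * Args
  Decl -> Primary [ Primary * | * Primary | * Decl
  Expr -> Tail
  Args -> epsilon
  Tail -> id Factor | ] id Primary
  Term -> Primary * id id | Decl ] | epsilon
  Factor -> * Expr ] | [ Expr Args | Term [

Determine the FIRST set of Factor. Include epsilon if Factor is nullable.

Factor -> * Expr ] contributes {*}.
Factor -> [ Expr Args contributes {[}.
From Factor -> Term [: Term nullable, take FIRST(Term) ∪ {[} = { *, [, ], id }.
Union: FIRST(Factor) = { *, [, ], id }.

{ *, [, ], id }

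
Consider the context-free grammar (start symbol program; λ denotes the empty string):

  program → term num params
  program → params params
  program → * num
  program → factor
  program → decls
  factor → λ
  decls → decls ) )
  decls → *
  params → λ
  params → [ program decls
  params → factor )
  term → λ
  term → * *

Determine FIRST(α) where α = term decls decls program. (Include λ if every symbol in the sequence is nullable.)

{ * }

Add FIRST(term)\{λ} = { * }; term is nullable, continue.
Add FIRST(decls) = { * }; decls is not nullable, stop.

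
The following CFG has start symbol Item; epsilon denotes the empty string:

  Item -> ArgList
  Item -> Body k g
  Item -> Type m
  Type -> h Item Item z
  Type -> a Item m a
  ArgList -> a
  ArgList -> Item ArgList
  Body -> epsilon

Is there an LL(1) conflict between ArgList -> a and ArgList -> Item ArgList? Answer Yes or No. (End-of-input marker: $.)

FIRST(a) = { a } and FIRST(Item ArgList) = { a, h, k }.
Both contain a, so the two alternatives are not disjoint — LL(1) conflict.

Yes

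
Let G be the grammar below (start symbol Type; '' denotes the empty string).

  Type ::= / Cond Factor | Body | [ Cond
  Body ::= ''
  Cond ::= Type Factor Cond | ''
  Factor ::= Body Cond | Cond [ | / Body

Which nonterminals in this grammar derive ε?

Directly nullable (have an ''-production): Body, Cond.
Type ::= Body with every symbol nullable, so Type is nullable.
Factor ::= Body Cond with every symbol nullable, so Factor is nullable.

{ Body, Cond, Factor, Type }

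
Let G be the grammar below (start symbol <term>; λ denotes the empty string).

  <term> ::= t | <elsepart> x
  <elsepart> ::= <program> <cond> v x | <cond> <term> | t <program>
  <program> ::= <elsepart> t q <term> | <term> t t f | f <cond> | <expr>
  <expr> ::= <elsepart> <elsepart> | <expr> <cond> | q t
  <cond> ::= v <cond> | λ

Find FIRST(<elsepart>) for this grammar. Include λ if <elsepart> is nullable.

From <elsepart> ::= <program> <cond> v x: add FIRST(<program>) = { f, q, t, v }.
From <elsepart> ::= <cond> <term>: <cond> nullable, take FIRST(<cond>) ∪ FIRST(<term>) = { f, q, t, v }.
<elsepart> ::= t <program> contributes {t}.
Union: FIRST(<elsepart>) = { f, q, t, v }.

{ f, q, t, v }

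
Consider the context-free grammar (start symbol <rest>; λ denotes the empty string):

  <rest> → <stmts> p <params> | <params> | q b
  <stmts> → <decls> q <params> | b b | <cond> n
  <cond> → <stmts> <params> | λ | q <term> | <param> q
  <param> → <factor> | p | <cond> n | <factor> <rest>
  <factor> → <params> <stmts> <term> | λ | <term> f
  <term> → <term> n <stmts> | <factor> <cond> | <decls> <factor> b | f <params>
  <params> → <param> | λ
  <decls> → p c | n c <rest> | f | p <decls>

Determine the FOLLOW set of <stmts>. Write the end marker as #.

In <rest> → <stmts> p <params>: add FIRST(p <params>) = { p }.
In <cond> → <stmts> <params>: add FIRST(<params>)\{λ} = { b, f, n, p, q }.
  Since <params> is nullable, also add FOLLOW(<cond>) = { #, b, f, n, p, q }.
In <factor> → <params> <stmts> <term>: add FIRST(<term>)\{λ} = { b, f, n, p, q }.
  Since <term> is nullable, also add FOLLOW(<factor>) = { #, b, f, n, p, q }.
In <term> → <term> n <stmts>: <stmts> is at the end, add FOLLOW(<term>) = { #, b, f, n, p, q }.
Union: FOLLOW(<stmts>) = { #, b, f, n, p, q }.

{ #, b, f, n, p, q }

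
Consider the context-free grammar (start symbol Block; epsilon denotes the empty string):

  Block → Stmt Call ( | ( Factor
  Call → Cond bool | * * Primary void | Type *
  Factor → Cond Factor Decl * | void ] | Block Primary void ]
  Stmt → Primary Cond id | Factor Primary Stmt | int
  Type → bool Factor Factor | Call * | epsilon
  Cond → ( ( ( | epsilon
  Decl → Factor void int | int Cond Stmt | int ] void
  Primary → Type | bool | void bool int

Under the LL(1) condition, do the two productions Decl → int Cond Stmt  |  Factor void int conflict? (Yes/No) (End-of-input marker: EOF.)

Yes

FIRST(int Cond Stmt) = { int } and FIRST(Factor void int) = { (, *, bool, id, int, void }.
Both contain int, so the two alternatives are not disjoint — LL(1) conflict.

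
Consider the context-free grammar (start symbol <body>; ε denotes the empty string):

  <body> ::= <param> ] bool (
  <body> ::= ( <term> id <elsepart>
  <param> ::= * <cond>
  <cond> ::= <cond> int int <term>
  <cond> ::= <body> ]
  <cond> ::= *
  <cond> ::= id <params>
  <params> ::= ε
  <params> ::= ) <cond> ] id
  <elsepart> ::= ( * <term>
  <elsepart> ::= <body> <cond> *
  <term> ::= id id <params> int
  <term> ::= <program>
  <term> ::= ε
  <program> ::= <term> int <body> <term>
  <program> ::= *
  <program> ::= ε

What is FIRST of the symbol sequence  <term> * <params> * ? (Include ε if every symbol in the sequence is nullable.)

Add FIRST(<term>)\{ε} = { *, id, int }; <term> is nullable, continue.
* is a terminal; add {*} and stop.

{ *, id, int }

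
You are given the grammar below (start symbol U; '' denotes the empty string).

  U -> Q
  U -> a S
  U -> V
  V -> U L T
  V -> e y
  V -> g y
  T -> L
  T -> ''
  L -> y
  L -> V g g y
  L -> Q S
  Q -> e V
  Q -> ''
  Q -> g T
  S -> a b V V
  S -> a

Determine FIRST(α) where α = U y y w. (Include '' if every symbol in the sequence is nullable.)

{ a, e, g, y }

Add FIRST(U)\{''} = { a, e, g, y }; U is nullable, continue.
y is a terminal; add {y} and stop.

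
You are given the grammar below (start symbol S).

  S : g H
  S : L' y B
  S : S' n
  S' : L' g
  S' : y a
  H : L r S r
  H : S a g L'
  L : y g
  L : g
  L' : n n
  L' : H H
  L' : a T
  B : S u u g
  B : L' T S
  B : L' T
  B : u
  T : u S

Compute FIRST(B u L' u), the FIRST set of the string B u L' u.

{ a, g, n, u, y }

Add FIRST(B) = { a, g, n, u, y }; B is not nullable, stop.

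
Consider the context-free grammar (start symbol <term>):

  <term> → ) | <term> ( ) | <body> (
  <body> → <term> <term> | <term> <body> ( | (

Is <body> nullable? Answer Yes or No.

No

No nonterminal in this grammar is nullable.
No production of <body> has an RHS whose symbols are all nullable, so <body> is not nullable.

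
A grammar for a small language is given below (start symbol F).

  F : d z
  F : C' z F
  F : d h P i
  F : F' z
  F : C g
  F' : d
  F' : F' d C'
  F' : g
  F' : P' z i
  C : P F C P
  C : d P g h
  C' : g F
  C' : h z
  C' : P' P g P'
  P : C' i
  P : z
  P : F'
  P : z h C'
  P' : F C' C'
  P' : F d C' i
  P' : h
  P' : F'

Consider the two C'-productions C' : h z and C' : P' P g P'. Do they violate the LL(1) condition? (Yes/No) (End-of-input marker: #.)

FIRST(h z) = { h } and FIRST(P' P g P') = { d, g, h, z }.
Both contain h, so the two alternatives are not disjoint — LL(1) conflict.

Yes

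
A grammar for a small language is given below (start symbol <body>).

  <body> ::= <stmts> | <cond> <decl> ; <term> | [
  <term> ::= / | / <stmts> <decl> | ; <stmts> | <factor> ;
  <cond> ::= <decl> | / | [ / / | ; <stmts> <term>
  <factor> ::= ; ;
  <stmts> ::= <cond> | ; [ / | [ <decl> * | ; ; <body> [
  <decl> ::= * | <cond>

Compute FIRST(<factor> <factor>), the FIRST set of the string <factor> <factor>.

Add FIRST(<factor>) = { ; }; <factor> is not nullable, stop.

{ ; }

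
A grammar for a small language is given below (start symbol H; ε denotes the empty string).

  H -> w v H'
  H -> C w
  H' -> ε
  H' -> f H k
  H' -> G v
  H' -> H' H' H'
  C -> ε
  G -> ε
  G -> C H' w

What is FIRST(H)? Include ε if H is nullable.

H -> w v H' contributes {w}.
From H -> C w: C nullable, take FIRST(C) ∪ {w} = { w }.
Union: FIRST(H) = { w }.

{ w }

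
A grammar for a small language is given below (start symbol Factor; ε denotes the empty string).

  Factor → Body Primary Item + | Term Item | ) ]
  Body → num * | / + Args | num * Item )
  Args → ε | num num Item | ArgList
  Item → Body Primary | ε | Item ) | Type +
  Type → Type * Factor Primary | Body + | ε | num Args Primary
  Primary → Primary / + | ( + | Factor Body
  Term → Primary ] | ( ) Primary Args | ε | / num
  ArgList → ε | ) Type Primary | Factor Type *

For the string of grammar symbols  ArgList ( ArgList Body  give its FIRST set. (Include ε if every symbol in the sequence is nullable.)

{ (, ), *, +, /, num }

Add FIRST(ArgList)\{ε} = { (, ), *, +, /, num }; ArgList is nullable, continue.
( is a terminal; add {(} and stop.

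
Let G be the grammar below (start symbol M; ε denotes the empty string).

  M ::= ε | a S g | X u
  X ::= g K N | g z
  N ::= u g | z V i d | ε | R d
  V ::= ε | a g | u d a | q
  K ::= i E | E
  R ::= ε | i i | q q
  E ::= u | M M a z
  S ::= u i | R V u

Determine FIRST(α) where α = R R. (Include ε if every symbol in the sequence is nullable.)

Add FIRST(R)\{ε} = { i, q }; R is nullable, continue.
Add FIRST(R)\{ε} = { i, q }; R is nullable, continue.
Every symbol is nullable, so include ε.

{ i, q, ε }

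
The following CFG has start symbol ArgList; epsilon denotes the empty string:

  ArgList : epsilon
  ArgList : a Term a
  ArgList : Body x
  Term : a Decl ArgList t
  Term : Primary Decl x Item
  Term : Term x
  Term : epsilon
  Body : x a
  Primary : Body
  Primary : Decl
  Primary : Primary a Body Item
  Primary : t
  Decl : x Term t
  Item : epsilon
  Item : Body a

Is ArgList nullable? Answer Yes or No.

ArgList has an epsilon-production, so ArgList ⇒ epsilon.

Yes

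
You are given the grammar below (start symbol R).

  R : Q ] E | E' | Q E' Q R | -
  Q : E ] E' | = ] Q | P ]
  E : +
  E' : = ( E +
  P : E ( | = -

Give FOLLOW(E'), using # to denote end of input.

{ #, +, -, =, ] }

In R : E': E' is at the end, add FOLLOW(R) = { # }.
In R : Q E' Q R: add FIRST(Q R) = { +, = }.
In Q : E ] E': E' is at the end, add FOLLOW(Q) = { +, -, =, ] }.
Union: FOLLOW(E') = { #, +, -, =, ] }.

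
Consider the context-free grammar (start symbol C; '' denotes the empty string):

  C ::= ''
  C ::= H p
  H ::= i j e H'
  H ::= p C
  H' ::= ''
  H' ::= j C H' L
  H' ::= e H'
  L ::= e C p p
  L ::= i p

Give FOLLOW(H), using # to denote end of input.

In C ::= H p: add FIRST(p) = { p }.
Union: FOLLOW(H) = { p }.

{ p }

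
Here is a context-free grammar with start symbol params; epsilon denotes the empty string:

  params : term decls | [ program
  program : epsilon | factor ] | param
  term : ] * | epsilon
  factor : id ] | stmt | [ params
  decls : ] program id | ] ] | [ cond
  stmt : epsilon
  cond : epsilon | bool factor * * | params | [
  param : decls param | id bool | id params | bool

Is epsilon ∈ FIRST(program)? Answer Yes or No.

Yes

program has an epsilon-production, so program ⇒ epsilon.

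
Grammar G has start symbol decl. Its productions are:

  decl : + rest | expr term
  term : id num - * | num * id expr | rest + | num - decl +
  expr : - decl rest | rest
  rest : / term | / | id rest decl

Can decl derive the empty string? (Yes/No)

No

No nonterminal in this grammar is nullable.
No production of decl has an RHS whose symbols are all nullable, so decl is not nullable.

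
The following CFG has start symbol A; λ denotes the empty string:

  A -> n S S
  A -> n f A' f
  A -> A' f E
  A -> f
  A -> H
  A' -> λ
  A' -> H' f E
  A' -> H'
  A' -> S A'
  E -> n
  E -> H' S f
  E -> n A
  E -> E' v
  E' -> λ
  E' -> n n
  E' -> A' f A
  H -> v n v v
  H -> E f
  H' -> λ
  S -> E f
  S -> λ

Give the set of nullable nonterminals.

{ A', E', H', S }

Directly nullable (have an λ-production): A', E', H', S.
No other nonterminal has a production whose RHS symbols are all nullable.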